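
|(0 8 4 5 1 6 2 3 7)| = 9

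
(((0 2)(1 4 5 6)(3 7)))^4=()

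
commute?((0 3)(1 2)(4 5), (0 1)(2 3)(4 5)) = yes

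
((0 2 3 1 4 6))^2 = (0 3 4)(1 6 2)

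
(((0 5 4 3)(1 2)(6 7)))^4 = ()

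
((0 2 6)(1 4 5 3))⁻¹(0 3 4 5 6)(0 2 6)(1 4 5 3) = (0 2 1 5 3)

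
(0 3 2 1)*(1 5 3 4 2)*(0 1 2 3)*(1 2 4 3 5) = (0 3 4 5)(1 2)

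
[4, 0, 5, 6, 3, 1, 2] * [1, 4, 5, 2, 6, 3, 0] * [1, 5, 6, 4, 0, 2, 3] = [3, 5, 4, 1, 6, 0, 2]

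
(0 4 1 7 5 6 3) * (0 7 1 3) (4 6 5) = (0 6) (3 7 4) 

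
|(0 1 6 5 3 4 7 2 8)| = 9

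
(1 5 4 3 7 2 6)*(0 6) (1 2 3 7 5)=(0 6 2) (3 5 4 7) 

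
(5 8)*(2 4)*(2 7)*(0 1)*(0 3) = (0 1 3)(2 4 7)(5 8)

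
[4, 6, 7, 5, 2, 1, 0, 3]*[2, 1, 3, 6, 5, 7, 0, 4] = [5, 0, 4, 7, 3, 1, 2, 6]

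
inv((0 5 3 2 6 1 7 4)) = (0 4 7 1 6 2 3 5)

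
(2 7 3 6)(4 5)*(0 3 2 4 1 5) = (0 3 6 4)(1 5)(2 7)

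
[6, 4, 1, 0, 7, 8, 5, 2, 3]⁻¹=[3, 2, 7, 8, 1, 6, 0, 4, 5]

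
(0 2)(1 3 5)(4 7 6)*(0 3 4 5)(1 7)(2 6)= (0 6 5 7 2 3)(1 4)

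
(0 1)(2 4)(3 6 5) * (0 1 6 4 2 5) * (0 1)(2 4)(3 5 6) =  (0 3 2 4 6 1)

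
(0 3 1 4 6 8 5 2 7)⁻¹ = (0 7 2 5 8 6 4 1 3)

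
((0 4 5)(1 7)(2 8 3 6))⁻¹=(0 5 4)(1 7)(2 6 3 8)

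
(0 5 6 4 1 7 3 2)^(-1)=(0 2 3 7 1 4 6 5)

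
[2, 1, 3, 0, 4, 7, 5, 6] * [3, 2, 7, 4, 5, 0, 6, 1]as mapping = [0→7, 1→2, 2→4, 3→3, 4→5, 5→1, 6→0, 7→6]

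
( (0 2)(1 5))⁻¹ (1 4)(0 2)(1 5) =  (4 5)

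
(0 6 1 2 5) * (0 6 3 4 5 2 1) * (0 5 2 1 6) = (0 3 4 2 1 6 5) 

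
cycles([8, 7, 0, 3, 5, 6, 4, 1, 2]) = (0 8 2)(1 7)(4 5 6)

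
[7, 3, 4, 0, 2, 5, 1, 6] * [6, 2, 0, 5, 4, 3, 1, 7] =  [7, 5, 4, 6, 0, 3, 2, 1]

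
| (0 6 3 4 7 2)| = 6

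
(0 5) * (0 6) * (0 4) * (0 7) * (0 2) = (0 5 6 4 7 2)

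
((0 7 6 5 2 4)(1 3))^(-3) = (0 5)(1 3)(2 7)(4 6)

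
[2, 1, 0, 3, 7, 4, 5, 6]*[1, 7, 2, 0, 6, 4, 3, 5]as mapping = [0→2, 1→7, 2→1, 3→0, 4→5, 5→6, 6→4, 7→3]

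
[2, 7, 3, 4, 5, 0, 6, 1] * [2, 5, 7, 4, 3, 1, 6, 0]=[7, 0, 4, 3, 1, 2, 6, 5]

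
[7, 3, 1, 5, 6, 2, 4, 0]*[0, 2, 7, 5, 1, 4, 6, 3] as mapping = [0→3, 1→5, 2→2, 3→4, 4→6, 5→7, 6→1, 7→0] 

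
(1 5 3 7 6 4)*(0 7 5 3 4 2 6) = (0 7)(1 3 5 4)(2 6)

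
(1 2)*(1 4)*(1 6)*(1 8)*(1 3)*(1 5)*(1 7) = (1 2 4 6 8 3 5 7)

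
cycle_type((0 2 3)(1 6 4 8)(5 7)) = 2.3.4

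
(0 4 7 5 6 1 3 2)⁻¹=(0 2 3 1 6 5 7 4)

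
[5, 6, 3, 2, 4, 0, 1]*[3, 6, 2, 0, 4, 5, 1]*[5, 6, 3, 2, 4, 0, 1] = [0, 6, 5, 3, 4, 2, 1]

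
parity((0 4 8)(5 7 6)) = even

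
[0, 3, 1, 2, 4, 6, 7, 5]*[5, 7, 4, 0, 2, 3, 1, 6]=[5, 0, 7, 4, 2, 1, 6, 3]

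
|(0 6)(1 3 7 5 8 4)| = 6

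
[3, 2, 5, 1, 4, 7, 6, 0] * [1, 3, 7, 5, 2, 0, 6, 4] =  [5, 7, 0, 3, 2, 4, 6, 1]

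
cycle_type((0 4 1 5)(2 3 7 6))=4^2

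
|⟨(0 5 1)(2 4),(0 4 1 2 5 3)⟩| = 72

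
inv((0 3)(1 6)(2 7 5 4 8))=(0 3)(1 6)(2 8 4 5 7)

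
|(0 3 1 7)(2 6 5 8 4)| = 20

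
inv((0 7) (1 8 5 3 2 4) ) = (0 7) (1 4 2 3 5 8) 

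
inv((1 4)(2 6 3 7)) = (1 4)(2 7 3 6)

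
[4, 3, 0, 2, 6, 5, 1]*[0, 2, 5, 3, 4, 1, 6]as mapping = [0→4, 1→3, 2→0, 3→5, 4→6, 5→1, 6→2]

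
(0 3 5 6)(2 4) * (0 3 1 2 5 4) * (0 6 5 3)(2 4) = (0 1 4 3 2 6)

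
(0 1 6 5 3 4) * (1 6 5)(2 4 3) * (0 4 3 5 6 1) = (0 1 6)(2 3 5)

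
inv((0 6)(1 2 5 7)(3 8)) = (0 6)(1 7 5 2)(3 8)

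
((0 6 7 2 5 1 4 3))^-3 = (0 1 7 3 5 6 4 2)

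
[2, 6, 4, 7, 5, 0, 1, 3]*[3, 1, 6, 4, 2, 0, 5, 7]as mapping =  [0→6, 1→5, 2→2, 3→7, 4→0, 5→3, 6→1, 7→4]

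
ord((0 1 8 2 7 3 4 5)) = 8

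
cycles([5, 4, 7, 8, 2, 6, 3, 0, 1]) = (0 5 6 3 8 1 4 2 7)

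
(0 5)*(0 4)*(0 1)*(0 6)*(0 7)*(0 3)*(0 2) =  (0 5 4 1 6 7 3 2)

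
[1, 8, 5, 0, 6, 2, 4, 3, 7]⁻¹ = [3, 0, 5, 7, 6, 2, 4, 8, 1]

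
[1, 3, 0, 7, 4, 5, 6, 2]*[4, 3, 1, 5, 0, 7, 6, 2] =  [3, 5, 4, 2, 0, 7, 6, 1]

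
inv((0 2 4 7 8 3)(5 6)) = (0 3 8 7 4 2)(5 6)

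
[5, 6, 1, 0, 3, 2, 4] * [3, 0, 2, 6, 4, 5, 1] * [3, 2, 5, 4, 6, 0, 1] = [0, 2, 3, 4, 1, 5, 6]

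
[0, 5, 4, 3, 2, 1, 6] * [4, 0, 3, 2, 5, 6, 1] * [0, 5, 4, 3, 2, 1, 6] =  [2, 6, 1, 4, 3, 0, 5]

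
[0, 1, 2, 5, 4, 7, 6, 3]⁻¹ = [0, 1, 2, 7, 4, 3, 6, 5]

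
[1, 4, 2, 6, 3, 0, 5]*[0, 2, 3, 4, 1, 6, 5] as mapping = [0→2, 1→1, 2→3, 3→5, 4→4, 5→0, 6→6] 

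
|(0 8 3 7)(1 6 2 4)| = 4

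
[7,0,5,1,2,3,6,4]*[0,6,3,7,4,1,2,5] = [5,0,1,6,3,7,2,4]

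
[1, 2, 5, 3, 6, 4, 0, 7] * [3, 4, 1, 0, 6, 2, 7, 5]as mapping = [0→4, 1→1, 2→2, 3→0, 4→7, 5→6, 6→3, 7→5]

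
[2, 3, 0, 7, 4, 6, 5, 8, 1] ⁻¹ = [2, 8, 0, 1, 4, 6, 5, 3, 7] 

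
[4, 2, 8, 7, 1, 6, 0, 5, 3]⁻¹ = [6, 4, 1, 8, 0, 7, 5, 3, 2]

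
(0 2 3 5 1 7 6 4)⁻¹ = (0 4 6 7 1 5 3 2)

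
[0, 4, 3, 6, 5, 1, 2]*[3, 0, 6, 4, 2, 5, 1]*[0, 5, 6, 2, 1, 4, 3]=[2, 6, 1, 5, 4, 0, 3]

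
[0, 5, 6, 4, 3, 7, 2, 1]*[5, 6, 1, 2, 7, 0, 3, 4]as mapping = [0→5, 1→0, 2→3, 3→7, 4→2, 5→4, 6→1, 7→6]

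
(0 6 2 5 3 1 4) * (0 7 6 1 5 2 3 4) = (0 1)(3 5 4 7 6)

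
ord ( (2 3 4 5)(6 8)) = 4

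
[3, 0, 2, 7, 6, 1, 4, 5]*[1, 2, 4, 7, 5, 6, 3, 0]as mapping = [0→7, 1→1, 2→4, 3→0, 4→3, 5→2, 6→5, 7→6]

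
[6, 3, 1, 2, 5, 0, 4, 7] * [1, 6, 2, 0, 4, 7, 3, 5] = [3, 0, 6, 2, 7, 1, 4, 5]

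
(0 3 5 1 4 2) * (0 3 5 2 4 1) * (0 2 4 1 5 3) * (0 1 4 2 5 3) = (1 3 2)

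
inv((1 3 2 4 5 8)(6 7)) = (1 8 5 4 2 3)(6 7)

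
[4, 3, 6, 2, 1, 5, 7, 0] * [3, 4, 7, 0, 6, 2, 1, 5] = [6, 0, 1, 7, 4, 2, 5, 3]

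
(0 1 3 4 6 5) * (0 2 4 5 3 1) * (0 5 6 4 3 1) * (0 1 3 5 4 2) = (0 4 2 5)(3 6)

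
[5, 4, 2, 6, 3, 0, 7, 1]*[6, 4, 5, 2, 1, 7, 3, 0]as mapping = [0→7, 1→1, 2→5, 3→3, 4→2, 5→6, 6→0, 7→4]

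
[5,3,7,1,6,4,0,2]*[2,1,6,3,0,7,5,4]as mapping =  [0→7,1→3,2→4,3→1,4→5,5→0,6→2,7→6]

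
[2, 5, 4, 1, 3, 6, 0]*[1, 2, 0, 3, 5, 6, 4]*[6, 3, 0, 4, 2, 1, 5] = [6, 5, 1, 0, 4, 2, 3]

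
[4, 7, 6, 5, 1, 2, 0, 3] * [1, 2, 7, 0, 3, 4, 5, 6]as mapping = [0→3, 1→6, 2→5, 3→4, 4→2, 5→7, 6→1, 7→0]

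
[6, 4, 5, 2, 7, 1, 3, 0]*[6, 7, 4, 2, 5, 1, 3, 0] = [3, 5, 1, 4, 0, 7, 2, 6]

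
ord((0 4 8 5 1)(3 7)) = 10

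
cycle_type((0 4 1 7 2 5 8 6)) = 8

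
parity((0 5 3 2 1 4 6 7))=odd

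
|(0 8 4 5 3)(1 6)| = 10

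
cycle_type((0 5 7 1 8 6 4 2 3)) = 9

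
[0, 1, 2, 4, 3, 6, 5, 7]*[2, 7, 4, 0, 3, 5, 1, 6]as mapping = [0→2, 1→7, 2→4, 3→3, 4→0, 5→1, 6→5, 7→6]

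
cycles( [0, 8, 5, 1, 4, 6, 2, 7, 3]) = (1 8 3) (2 5 6) 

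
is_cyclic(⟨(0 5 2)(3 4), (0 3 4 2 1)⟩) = no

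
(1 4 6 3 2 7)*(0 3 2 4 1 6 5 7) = (0 3 4 5 7 6 2)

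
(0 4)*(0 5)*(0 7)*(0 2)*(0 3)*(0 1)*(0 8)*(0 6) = (0 4 5 7 2 3 1 8 6)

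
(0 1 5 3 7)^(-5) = ()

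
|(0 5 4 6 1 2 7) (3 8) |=14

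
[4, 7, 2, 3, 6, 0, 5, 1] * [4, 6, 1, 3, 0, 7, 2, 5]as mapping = [0→0, 1→5, 2→1, 3→3, 4→2, 5→4, 6→7, 7→6]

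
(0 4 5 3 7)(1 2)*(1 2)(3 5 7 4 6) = (0 6 3 4 7)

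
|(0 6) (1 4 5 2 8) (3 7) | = 10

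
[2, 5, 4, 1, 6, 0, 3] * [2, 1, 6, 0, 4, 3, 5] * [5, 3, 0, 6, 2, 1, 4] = [4, 6, 2, 3, 1, 0, 5]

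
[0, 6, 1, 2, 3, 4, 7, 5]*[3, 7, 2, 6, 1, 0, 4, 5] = [3, 4, 7, 2, 6, 1, 5, 0]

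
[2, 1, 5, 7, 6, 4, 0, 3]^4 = [6, 1, 0, 3, 5, 2, 4, 7]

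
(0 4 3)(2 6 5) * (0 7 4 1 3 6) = (0 1 3 7 4 6 5 2)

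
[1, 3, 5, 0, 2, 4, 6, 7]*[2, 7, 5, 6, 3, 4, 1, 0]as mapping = [0→7, 1→6, 2→4, 3→2, 4→5, 5→3, 6→1, 7→0]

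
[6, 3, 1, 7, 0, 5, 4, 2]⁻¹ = [4, 2, 7, 1, 6, 5, 0, 3]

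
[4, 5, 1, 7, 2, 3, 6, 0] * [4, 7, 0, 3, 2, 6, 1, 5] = [2, 6, 7, 5, 0, 3, 1, 4]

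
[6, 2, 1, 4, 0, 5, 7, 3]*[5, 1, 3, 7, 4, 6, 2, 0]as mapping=[0→2, 1→3, 2→1, 3→4, 4→5, 5→6, 6→0, 7→7]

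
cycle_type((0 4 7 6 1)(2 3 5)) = 3.5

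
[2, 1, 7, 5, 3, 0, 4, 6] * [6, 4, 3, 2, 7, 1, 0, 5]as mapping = [0→3, 1→4, 2→5, 3→1, 4→2, 5→6, 6→7, 7→0]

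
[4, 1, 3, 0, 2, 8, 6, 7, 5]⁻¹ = [3, 1, 4, 2, 0, 8, 6, 7, 5]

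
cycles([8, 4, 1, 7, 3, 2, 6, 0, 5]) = (0 8 5 2 1 4 3 7)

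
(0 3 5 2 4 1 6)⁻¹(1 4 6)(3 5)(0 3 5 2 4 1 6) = (0 6 1)(2 5)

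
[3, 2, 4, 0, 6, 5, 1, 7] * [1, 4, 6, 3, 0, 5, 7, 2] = [3, 6, 0, 1, 7, 5, 4, 2]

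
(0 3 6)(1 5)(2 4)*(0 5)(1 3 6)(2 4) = (0 6 5 3 1)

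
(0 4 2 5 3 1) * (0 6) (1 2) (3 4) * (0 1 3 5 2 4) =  (0 5) (1 6) (3 4) 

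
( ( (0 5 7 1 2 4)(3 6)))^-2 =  (0 2 7)(1 5 4)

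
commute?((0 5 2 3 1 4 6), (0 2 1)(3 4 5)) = no:(0 5 2 3 1 4 6) * (0 2 1)(3 4 5) = (0 3)(1 5)(2 4 6), (0 2 1)(3 4 5) * (0 5 2 3 1 4 6) = (0 3 6)(1 5)(2 4)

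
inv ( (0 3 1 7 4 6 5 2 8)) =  (0 8 2 5 6 4 7 1 3)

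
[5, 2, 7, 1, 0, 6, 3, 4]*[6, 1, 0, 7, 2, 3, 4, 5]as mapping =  [0→3, 1→0, 2→5, 3→1, 4→6, 5→4, 6→7, 7→2]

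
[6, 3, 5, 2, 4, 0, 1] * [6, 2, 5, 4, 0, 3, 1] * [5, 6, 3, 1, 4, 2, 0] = [6, 4, 1, 2, 5, 0, 3]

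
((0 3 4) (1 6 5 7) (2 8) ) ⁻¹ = (0 4 3) (1 7 5 6) (2 8) 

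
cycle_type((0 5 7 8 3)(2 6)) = 2.5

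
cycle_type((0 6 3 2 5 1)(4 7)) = 2.6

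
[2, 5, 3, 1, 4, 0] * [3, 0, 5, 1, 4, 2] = [5, 2, 1, 0, 4, 3]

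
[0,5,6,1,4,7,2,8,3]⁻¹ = [0,3,6,8,4,1,2,5,7]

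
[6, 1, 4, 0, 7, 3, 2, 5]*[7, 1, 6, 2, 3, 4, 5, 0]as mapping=[0→5, 1→1, 2→3, 3→7, 4→0, 5→2, 6→6, 7→4]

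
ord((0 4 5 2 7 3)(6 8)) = 6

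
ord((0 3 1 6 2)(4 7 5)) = 15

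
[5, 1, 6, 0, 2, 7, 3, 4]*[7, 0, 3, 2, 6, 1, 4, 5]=[1, 0, 4, 7, 3, 5, 2, 6]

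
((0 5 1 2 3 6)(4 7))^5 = (0 6 3 2 1 5)(4 7)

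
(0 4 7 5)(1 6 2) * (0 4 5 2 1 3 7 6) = (0 5 4 6 1)(2 3 7)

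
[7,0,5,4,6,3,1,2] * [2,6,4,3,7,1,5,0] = [0,2,1,7,5,3,6,4]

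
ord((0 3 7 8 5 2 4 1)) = 8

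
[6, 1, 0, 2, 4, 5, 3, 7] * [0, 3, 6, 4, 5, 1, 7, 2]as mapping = [0→7, 1→3, 2→0, 3→6, 4→5, 5→1, 6→4, 7→2]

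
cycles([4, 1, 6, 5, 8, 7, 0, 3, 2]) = (0 4 8 2 6)(3 5 7)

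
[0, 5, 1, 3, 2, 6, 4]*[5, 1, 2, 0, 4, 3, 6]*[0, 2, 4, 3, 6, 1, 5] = [1, 3, 2, 0, 4, 5, 6]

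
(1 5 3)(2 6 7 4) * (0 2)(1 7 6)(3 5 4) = (0 2 1 4)(3 7)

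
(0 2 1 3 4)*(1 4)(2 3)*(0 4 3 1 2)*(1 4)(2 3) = (0 4 1)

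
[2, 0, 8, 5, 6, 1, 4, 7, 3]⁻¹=[1, 5, 0, 8, 6, 3, 4, 7, 2]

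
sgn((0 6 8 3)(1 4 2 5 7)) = -1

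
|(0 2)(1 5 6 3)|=4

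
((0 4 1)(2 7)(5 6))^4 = (0 4 1)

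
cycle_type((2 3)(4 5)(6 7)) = 2^3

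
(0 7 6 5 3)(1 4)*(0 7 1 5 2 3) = (0 1 4 5)(2 3 7 6)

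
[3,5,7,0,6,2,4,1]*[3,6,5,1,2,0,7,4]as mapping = [0→1,1→0,2→4,3→3,4→7,5→5,6→2,7→6]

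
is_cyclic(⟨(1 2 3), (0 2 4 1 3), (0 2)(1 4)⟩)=no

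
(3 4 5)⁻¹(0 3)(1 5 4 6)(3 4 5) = (0 4)(1 3 5 6)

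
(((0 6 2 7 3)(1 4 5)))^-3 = (0 2 3 6 7)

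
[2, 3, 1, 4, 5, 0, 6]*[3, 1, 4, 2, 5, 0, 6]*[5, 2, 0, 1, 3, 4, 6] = [3, 0, 2, 4, 5, 1, 6]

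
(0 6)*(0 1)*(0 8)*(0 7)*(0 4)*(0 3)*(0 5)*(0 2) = (0 6 1 8 7 4 3 5 2)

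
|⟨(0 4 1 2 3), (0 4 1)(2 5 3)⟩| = 60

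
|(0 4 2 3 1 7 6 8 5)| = 9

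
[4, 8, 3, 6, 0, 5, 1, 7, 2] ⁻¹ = [4, 6, 8, 2, 0, 5, 3, 7, 1] 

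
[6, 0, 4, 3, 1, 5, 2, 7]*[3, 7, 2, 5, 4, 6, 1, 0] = [1, 3, 4, 5, 7, 6, 2, 0]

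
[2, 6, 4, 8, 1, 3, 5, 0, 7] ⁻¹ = [7, 4, 0, 5, 2, 6, 1, 8, 3] 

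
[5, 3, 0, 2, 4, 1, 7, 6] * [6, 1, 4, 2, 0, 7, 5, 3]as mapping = [0→7, 1→2, 2→6, 3→4, 4→0, 5→1, 6→3, 7→5]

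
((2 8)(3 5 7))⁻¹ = (2 8)(3 7 5)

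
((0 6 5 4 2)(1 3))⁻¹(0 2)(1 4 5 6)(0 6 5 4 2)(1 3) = (0 6)(2 4 5 3)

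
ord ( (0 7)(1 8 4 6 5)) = 10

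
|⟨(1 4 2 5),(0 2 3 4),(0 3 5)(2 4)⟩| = 720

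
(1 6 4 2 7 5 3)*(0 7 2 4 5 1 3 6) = (0 7 1) (5 6) 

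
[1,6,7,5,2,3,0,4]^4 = [1,6,7,3,2,5,0,4]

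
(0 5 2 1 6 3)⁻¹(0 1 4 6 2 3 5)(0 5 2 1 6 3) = (0 2 5 6 4 3 1)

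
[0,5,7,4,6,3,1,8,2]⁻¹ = [0,6,8,5,3,1,4,2,7]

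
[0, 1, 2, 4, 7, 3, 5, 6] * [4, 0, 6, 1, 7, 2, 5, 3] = [4, 0, 6, 7, 3, 1, 2, 5]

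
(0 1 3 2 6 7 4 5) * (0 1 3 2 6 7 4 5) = (0 3 6 4)(1 2 7 5)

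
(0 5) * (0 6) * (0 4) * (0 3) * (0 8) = (0 5 6 4 3 8)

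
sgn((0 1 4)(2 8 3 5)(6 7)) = 1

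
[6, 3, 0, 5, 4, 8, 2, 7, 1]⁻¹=[2, 8, 6, 1, 4, 3, 0, 7, 5]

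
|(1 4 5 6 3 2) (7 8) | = 6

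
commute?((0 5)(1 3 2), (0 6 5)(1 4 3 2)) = no:(0 5)(1 3 2)*(0 6 5)(1 4 3 2) = (1 2 4 3)(5 6), (0 6 5)(1 4 3 2)*(0 5)(1 3 2) = (0 6)(1 4 2 3)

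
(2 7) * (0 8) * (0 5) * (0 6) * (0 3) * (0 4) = (0 8 5 6 3 4)(2 7)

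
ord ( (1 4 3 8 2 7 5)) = 7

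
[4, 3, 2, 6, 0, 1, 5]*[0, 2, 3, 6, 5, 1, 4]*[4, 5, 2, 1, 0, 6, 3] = [6, 3, 1, 0, 4, 2, 5]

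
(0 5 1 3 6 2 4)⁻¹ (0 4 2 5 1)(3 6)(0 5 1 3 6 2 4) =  (0 4 1 3 5)(2 6)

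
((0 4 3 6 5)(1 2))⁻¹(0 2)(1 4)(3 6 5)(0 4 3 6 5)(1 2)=(0 6 5)(1 4)(2 3)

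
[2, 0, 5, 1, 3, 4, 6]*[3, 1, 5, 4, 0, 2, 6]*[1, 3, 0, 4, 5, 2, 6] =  [2, 4, 0, 3, 5, 1, 6]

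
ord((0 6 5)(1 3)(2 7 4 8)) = 12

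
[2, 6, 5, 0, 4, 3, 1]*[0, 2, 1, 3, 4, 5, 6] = [1, 6, 5, 0, 4, 3, 2]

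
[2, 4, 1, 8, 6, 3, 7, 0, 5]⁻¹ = [7, 2, 0, 5, 1, 8, 4, 6, 3]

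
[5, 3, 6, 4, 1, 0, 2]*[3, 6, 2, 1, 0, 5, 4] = [5, 1, 4, 0, 6, 3, 2]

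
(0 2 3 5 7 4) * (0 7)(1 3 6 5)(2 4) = (0 4 7 2 6 5)(1 3)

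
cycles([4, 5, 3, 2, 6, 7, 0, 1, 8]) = (0 4 6)(1 5 7)(2 3)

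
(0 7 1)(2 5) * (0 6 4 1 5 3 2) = (0 7 5)(1 6 4)(2 3)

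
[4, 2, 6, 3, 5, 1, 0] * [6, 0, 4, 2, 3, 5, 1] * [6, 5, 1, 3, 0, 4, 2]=[3, 0, 5, 1, 4, 6, 2]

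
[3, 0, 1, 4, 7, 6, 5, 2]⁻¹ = [1, 2, 7, 0, 3, 6, 5, 4]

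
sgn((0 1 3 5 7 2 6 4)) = -1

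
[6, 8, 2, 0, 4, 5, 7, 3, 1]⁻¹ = [3, 8, 2, 7, 4, 5, 0, 6, 1]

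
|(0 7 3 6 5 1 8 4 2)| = 9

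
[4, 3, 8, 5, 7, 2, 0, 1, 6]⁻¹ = [6, 7, 5, 1, 0, 3, 8, 4, 2]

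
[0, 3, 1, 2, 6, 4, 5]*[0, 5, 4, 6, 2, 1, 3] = [0, 6, 5, 4, 3, 2, 1]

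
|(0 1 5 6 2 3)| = 6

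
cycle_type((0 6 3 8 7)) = 5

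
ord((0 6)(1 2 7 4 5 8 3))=14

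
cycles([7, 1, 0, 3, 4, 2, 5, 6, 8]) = (0 7 6 5 2)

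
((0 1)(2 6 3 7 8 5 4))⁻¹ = (0 1)(2 4 5 8 7 3 6)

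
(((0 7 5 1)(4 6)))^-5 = (0 1 5 7)(4 6)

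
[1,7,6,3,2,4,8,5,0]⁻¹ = [8,0,4,3,5,7,2,1,6]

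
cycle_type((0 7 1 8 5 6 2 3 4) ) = 9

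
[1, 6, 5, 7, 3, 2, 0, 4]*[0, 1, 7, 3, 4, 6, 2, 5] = [1, 2, 6, 5, 3, 7, 0, 4]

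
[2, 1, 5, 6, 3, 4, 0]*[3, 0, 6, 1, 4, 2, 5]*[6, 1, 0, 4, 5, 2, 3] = [3, 6, 0, 2, 1, 5, 4]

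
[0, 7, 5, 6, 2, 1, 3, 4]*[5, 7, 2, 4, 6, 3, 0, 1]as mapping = [0→5, 1→1, 2→3, 3→0, 4→2, 5→7, 6→4, 7→6]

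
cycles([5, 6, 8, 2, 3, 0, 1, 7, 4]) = (0 5)(1 6)(2 8 4 3)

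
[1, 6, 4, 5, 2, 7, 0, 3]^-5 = [1, 6, 4, 5, 2, 7, 0, 3]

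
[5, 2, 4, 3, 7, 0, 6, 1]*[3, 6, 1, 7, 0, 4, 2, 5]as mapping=[0→4, 1→1, 2→0, 3→7, 4→5, 5→3, 6→2, 7→6]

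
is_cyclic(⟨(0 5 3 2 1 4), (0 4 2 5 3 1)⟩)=no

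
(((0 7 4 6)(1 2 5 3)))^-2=(0 4)(1 5)(2 3)(6 7)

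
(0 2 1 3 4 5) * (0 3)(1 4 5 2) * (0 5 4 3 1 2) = (0 2 3 4)(1 5)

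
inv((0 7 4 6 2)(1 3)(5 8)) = (0 2 6 4 7)(1 3)(5 8)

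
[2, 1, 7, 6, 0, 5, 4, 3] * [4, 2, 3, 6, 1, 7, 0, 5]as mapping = [0→3, 1→2, 2→5, 3→0, 4→4, 5→7, 6→1, 7→6]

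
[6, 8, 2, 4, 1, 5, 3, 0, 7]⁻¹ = [7, 4, 2, 6, 3, 5, 0, 8, 1]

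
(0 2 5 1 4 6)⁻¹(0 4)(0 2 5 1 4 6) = (2 6)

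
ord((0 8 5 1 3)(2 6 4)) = 15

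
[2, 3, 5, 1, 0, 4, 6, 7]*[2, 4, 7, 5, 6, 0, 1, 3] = [7, 5, 0, 4, 2, 6, 1, 3]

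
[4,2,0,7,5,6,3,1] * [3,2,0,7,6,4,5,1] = [6,0,3,1,4,5,7,2]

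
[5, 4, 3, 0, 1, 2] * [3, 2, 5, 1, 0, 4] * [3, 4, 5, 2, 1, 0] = [1, 3, 4, 2, 5, 0]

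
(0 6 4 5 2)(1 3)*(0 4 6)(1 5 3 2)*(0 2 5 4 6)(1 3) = (0 2 6)(1 5 3 4)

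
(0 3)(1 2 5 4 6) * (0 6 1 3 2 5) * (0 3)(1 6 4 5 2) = (0 1 2 3 4 6)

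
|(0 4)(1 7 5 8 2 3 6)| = 14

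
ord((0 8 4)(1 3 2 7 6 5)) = 6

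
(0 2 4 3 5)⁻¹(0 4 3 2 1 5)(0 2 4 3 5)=(0 2 3 5 4 1)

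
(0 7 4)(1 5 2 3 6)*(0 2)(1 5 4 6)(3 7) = (0 3 1 4 2 7 6 5)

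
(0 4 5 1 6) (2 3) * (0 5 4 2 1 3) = (0 2) (1 6 5 3) 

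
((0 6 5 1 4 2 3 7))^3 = (0 1 3 6 4 7 5 2)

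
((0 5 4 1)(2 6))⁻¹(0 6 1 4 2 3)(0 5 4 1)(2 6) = (0 1 6 3 5 2)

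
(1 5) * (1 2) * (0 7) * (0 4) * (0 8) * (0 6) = (0 7 4 8 6)(1 5 2)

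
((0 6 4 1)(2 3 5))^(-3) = (0 6 4 1)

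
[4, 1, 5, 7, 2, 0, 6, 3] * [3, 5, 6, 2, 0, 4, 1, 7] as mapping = [0→0, 1→5, 2→4, 3→7, 4→6, 5→3, 6→1, 7→2] 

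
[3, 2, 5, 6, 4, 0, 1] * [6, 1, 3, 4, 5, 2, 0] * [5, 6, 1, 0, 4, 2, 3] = [4, 0, 1, 5, 2, 3, 6]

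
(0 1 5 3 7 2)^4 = (0 7 5)(1 2 3)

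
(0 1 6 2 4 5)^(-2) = (0 4 6)(1 5 2)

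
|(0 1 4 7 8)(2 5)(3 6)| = 10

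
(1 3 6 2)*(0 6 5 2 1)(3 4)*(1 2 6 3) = (0 3 5 6 2)(1 4)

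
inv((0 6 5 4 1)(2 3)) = (0 1 4 5 6)(2 3)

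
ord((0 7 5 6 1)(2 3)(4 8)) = 10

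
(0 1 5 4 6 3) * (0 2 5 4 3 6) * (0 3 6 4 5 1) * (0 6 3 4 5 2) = (0 6 5 3)(1 2)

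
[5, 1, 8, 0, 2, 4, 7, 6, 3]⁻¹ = [3, 1, 4, 8, 5, 0, 7, 6, 2]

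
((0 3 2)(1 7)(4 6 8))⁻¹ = (0 2 3)(1 7)(4 8 6)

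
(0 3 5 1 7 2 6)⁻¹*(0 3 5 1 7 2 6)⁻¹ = (0 2 1 3 6 7 5)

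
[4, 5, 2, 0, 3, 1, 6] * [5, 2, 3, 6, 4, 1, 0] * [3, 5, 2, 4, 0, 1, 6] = [0, 5, 4, 1, 6, 2, 3]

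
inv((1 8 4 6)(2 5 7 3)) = (1 6 4 8)(2 3 7 5)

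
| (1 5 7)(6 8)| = 6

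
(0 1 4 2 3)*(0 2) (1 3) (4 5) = (0 3 2 1 5 4) 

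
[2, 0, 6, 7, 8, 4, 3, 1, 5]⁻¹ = [1, 7, 0, 6, 5, 8, 2, 3, 4]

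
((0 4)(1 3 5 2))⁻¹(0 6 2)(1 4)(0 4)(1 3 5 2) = (0 3)(1 4 6)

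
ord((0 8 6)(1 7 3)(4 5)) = 6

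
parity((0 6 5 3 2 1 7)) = even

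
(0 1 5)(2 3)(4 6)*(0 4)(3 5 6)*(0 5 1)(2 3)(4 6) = (1 4 2)(5 6)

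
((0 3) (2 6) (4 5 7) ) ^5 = (0 3) (2 6) (4 7 5) 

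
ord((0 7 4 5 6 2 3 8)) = 8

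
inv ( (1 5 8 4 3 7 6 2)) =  (1 2 6 7 3 4 8 5)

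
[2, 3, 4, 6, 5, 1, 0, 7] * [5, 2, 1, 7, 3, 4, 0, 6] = [1, 7, 3, 0, 4, 2, 5, 6]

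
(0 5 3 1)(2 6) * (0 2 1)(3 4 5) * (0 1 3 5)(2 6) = (0 5 4)(1 6 3)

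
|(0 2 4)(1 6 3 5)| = 12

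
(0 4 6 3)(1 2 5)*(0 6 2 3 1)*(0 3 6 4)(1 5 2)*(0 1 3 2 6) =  (0 1)(2 6 5)(3 4)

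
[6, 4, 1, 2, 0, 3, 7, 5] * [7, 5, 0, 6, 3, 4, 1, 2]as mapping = [0→1, 1→3, 2→5, 3→0, 4→7, 5→6, 6→2, 7→4]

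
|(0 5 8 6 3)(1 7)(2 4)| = 10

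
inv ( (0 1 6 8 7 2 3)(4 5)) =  (0 3 2 7 8 6 1)(4 5)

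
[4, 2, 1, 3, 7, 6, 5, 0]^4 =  [4, 1, 2, 3, 7, 5, 6, 0]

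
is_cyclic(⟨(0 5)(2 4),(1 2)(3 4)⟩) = no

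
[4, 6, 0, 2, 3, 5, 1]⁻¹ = [2, 6, 3, 4, 0, 5, 1]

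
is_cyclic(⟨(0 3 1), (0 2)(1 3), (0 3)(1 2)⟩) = no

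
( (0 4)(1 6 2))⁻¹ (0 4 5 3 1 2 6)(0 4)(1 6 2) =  (0 5 3 6 1 2 4)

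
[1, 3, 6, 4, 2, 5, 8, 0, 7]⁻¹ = [7, 0, 4, 1, 3, 5, 2, 8, 6]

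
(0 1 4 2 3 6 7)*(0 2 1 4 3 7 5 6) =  (0 4 1 3) (2 7) (5 6) 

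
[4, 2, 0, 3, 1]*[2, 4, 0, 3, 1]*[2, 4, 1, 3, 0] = [4, 2, 1, 3, 0]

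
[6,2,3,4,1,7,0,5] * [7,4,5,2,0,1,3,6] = [3,5,2,0,4,6,7,1]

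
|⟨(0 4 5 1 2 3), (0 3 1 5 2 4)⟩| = 720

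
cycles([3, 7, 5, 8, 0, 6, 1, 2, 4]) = (0 3 8 4)(1 7 2 5 6)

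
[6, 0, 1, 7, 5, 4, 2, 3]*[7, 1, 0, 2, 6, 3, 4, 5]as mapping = [0→4, 1→7, 2→1, 3→5, 4→3, 5→6, 6→0, 7→2]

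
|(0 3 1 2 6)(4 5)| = 10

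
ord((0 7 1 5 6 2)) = 6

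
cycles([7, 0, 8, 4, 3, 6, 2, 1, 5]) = (0 7 1)(2 8 5 6)(3 4)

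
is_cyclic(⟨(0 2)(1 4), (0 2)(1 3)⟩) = no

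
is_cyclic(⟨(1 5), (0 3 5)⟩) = no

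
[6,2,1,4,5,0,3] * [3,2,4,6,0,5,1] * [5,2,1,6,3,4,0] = [2,3,1,5,4,6,0]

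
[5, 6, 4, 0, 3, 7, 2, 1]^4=[6, 3, 5, 1, 7, 2, 0, 4]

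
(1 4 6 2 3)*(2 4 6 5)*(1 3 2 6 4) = (1 4 5 6)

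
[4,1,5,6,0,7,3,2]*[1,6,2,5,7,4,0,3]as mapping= [0→7,1→6,2→4,3→0,4→1,5→3,6→5,7→2]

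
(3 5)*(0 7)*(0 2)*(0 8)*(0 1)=(0 7 2 8 1)(3 5)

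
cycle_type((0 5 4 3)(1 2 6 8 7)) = 4.5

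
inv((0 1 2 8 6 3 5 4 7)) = (0 7 4 5 3 6 8 2 1)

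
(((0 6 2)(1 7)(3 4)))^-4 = (0 2 6)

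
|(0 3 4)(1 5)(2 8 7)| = 6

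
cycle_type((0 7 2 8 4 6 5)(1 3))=2.7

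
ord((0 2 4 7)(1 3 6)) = 12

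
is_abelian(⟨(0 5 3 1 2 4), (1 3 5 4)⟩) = no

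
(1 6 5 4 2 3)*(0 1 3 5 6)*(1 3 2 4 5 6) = (0 3 2 6 1)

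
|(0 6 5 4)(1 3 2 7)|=4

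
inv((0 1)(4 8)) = (0 1)(4 8)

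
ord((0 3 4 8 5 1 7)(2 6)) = 14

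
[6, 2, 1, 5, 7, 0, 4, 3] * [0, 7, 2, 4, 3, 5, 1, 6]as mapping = [0→1, 1→2, 2→7, 3→5, 4→6, 5→0, 6→3, 7→4]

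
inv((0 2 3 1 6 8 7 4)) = (0 4 7 8 6 1 3 2)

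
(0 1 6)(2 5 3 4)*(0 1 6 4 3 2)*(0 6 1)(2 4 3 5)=(0 1 3 5 4 6)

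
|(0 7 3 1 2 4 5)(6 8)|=14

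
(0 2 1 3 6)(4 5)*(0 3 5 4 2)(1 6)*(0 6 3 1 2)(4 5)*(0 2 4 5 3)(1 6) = (0 1 5 2)(3 4)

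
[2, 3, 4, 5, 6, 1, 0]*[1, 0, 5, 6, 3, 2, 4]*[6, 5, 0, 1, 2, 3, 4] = [3, 4, 1, 0, 2, 6, 5]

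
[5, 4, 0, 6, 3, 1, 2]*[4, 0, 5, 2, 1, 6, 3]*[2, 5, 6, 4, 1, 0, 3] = [3, 5, 1, 4, 6, 2, 0]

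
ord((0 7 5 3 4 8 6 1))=8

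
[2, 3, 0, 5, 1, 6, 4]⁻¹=[2, 4, 0, 1, 6, 3, 5]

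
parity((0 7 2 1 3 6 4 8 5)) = even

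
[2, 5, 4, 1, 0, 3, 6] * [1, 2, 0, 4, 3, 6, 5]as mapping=[0→0, 1→6, 2→3, 3→2, 4→1, 5→4, 6→5]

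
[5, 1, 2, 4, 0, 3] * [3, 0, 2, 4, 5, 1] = [1, 0, 2, 5, 3, 4]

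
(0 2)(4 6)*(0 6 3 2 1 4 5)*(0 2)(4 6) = (0 1 6 5 2 4 3)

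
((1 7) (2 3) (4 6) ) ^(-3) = (1 7) (2 3) (4 6) 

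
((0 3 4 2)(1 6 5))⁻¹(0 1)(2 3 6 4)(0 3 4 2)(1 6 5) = (0 4 5 2)(3 6)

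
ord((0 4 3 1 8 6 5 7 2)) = 9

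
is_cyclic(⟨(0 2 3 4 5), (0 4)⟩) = no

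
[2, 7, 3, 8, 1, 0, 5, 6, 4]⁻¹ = [5, 4, 0, 2, 8, 6, 7, 1, 3]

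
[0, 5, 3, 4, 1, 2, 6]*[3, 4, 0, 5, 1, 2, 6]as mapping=[0→3, 1→2, 2→5, 3→1, 4→4, 5→0, 6→6]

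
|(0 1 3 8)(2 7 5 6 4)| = 20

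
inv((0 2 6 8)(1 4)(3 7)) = (0 8 6 2)(1 4)(3 7)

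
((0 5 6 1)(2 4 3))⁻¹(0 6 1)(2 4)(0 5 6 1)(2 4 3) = (0 5 1)(3 4)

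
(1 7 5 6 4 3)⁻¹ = (1 3 4 6 5 7)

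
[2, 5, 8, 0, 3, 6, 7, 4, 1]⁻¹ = [3, 8, 0, 4, 7, 1, 5, 6, 2]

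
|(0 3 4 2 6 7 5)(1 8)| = 14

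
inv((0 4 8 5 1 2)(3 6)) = (0 2 1 5 8 4)(3 6)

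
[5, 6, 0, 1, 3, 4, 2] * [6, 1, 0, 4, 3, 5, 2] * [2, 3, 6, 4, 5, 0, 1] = [0, 6, 1, 3, 5, 4, 2]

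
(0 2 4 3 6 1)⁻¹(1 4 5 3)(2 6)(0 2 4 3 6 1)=(0 3 5 6)(1 4)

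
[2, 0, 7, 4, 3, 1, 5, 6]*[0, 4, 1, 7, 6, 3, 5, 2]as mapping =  [0→1, 1→0, 2→2, 3→6, 4→7, 5→4, 6→3, 7→5]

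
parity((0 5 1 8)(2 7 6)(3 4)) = even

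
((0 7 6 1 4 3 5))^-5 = (0 6 4 5 7 1 3)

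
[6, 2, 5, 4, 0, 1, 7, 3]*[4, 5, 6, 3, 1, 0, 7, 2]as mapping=[0→7, 1→6, 2→0, 3→1, 4→4, 5→5, 6→2, 7→3]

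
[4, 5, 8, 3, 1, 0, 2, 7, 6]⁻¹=[5, 4, 6, 3, 0, 1, 8, 7, 2]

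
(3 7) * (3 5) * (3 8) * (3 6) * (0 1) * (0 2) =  (0 1 2)(3 7 5 8 6)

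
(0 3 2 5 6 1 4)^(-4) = (0 5 4 2 1 3 6)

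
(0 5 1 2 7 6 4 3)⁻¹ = (0 3 4 6 7 2 1 5)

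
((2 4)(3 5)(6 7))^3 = (2 4)(3 5)(6 7)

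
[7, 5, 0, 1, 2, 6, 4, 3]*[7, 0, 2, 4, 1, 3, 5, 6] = [6, 3, 7, 0, 2, 5, 1, 4]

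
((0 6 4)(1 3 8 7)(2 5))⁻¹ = (0 4 6)(1 7 8 3)(2 5)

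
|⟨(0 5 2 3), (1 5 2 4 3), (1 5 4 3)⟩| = 720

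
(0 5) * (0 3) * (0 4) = (0 5 3 4)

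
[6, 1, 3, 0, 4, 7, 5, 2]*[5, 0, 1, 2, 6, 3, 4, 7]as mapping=[0→4, 1→0, 2→2, 3→5, 4→6, 5→7, 6→3, 7→1]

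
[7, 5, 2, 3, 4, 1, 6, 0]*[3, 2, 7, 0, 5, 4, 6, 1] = [1, 4, 7, 0, 5, 2, 6, 3]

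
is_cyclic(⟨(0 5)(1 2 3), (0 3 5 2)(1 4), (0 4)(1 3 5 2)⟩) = no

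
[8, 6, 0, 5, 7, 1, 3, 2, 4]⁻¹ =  [2, 5, 7, 6, 8, 3, 1, 4, 0]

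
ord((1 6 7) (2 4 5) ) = 3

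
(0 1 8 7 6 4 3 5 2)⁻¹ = (0 2 5 3 4 6 7 8 1)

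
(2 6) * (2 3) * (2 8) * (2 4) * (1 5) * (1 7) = (1 5 7)(2 6 3 8 4)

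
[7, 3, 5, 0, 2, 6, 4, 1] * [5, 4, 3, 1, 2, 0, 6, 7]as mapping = [0→7, 1→1, 2→0, 3→5, 4→3, 5→6, 6→2, 7→4]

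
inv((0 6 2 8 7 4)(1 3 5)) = (0 4 7 8 2 6)(1 5 3)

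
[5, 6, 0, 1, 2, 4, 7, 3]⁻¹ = [2, 3, 4, 7, 5, 0, 1, 6]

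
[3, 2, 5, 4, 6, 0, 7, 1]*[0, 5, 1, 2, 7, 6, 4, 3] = [2, 1, 6, 7, 4, 0, 3, 5]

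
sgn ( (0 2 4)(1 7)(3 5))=1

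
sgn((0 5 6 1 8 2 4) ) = 1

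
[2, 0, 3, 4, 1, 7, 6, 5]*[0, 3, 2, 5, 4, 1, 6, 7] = [2, 0, 5, 4, 3, 7, 6, 1]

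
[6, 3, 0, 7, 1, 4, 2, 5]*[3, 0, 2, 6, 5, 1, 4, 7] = [4, 6, 3, 7, 0, 5, 2, 1]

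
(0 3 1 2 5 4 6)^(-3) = (0 5 3 4 1 6 2)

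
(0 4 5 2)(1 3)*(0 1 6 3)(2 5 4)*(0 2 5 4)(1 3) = (0 5 4)(1 2 3 6)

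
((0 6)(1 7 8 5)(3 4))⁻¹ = (0 6)(1 5 8 7)(3 4)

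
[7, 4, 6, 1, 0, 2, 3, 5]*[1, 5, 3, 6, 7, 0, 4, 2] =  [2, 7, 4, 5, 1, 3, 6, 0]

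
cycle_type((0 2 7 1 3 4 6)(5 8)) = 2.7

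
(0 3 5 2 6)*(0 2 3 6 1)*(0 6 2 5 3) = (0 2 1 6 5)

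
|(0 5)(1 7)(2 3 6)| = 6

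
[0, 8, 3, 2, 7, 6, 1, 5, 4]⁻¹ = [0, 6, 3, 2, 8, 7, 5, 4, 1]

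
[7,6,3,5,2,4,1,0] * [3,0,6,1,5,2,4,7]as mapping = [0→7,1→4,2→1,3→2,4→6,5→5,6→0,7→3]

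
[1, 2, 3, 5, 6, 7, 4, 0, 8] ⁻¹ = [7, 0, 1, 2, 6, 3, 4, 5, 8] 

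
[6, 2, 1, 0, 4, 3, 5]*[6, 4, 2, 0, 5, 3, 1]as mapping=[0→1, 1→2, 2→4, 3→6, 4→5, 5→0, 6→3]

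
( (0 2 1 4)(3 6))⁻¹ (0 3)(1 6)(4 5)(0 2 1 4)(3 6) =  (0 5)(2 6)(3 4)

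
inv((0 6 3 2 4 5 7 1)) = (0 1 7 5 4 2 3 6)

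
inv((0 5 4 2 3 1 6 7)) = (0 7 6 1 3 2 4 5)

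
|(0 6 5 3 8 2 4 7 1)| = 9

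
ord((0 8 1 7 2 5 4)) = 7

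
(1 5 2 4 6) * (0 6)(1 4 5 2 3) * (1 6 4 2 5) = (0 4)(1 5 3 6 2)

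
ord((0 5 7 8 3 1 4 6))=8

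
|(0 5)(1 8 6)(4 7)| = 6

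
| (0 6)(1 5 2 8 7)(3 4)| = 10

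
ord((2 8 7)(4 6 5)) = 3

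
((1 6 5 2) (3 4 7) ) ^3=(1 2 5 6) 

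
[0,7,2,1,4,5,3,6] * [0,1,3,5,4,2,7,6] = [0,6,3,1,4,2,5,7]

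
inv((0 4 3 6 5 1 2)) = (0 2 1 5 6 3 4)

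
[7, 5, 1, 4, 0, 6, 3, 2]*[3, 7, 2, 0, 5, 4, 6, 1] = [1, 4, 7, 5, 3, 6, 0, 2]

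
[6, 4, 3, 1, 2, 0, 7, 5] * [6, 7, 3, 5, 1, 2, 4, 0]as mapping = [0→4, 1→1, 2→5, 3→7, 4→3, 5→6, 6→0, 7→2]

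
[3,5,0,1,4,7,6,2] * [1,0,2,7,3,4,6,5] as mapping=[0→7,1→4,2→1,3→0,4→3,5→5,6→6,7→2] 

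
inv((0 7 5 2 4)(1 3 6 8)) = (0 4 2 5 7)(1 8 6 3)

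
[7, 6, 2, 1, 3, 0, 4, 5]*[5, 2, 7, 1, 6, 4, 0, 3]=[3, 0, 7, 2, 1, 5, 6, 4]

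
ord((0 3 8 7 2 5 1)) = 7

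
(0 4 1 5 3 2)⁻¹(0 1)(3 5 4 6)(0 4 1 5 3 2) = (1 6 2 3)(4 5)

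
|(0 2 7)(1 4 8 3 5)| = 15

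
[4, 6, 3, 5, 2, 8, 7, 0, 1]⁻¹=[7, 8, 4, 2, 0, 3, 1, 6, 5]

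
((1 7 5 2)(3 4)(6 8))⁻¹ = (1 2 5 7)(3 4)(6 8)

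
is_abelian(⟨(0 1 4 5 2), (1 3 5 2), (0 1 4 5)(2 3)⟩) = no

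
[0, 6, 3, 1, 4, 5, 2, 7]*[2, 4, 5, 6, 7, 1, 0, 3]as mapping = [0→2, 1→0, 2→6, 3→4, 4→7, 5→1, 6→5, 7→3]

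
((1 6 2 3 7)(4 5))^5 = (4 5)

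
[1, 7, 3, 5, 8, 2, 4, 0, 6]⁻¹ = [7, 0, 5, 2, 6, 3, 8, 1, 4]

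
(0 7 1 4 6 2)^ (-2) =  (0 6 1)(2 4 7)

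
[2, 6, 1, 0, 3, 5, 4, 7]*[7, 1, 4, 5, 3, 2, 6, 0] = [4, 6, 1, 7, 5, 2, 3, 0]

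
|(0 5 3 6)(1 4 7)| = 12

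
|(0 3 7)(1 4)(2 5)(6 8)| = 6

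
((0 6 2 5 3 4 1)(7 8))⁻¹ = (0 1 4 3 5 2 6)(7 8)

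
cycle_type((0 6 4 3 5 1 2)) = 7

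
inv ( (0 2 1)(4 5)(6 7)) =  (0 1 2)(4 5)(6 7)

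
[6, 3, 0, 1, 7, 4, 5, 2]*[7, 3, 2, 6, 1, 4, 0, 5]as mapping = [0→0, 1→6, 2→7, 3→3, 4→5, 5→1, 6→4, 7→2]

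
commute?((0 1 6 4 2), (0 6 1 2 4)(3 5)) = no:(0 1 6 4 2)*(0 6 1 2 4)(3 5) = (0 2 6)(3 5), (0 6 1 2 4)(3 5)*(0 1 6 4 2) = (0 4 1)(3 5)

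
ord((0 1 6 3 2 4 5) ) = 7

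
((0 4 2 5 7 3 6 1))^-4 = (0 7)(1 5)(2 6)(3 4)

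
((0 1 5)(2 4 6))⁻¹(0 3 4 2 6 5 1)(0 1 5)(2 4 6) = (0 5 1 3 6 4 2)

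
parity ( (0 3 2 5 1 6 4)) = even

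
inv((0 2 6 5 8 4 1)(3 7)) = (0 1 4 8 5 6 2)(3 7)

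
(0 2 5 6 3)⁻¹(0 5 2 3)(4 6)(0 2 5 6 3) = (0 2 6 5)(3 4)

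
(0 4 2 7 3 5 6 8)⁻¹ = (0 8 6 5 3 7 2 4)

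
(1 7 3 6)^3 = (1 6 3 7)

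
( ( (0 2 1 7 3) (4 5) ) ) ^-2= (0 7 2 3 1) 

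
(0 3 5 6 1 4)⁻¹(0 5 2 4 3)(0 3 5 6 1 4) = (0 5 3 6 2)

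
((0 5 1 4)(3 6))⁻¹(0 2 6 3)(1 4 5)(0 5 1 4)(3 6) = (0 1 4)(2 3 6 5)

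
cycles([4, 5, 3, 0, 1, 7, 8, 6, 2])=(0 4 1 5 7 6 8 2 3)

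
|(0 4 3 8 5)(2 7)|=10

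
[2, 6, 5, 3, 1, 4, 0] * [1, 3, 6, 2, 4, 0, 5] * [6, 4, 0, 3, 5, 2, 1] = [1, 2, 6, 0, 3, 5, 4]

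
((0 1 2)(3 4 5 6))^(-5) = (0 1 2)(3 6 5 4)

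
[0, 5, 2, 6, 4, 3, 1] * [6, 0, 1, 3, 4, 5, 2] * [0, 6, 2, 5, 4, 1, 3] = [3, 1, 6, 2, 4, 5, 0]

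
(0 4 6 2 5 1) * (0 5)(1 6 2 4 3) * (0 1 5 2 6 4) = (0 3 5 4 6)(1 2)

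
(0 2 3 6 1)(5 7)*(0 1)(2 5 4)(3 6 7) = (0 5 3 7 4 2 6)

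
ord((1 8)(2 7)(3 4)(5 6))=2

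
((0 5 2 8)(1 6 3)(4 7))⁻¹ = (0 8 2 5)(1 3 6)(4 7)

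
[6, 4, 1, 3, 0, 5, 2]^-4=[6, 4, 1, 3, 0, 5, 2]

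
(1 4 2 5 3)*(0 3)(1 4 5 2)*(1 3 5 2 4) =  (0 5)(1 2 4 3)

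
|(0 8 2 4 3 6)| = 6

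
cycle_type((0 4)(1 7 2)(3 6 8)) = 2.3^2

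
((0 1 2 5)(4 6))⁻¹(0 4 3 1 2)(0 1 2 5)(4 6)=(1 6 3 2 5)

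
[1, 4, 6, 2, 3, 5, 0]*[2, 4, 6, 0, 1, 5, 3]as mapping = [0→4, 1→1, 2→3, 3→6, 4→0, 5→5, 6→2]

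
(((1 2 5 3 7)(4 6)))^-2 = (1 3 2 7 5)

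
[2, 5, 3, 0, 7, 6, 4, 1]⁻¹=[3, 7, 0, 2, 6, 1, 5, 4]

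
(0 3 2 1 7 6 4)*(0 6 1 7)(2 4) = (0 3 4 6 2 7 1)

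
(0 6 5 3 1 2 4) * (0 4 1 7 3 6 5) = (0 5 6)(1 2)(3 7)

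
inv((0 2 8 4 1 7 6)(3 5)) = (0 6 7 1 4 8 2)(3 5)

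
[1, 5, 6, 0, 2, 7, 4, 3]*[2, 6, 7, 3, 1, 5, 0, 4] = [6, 5, 0, 2, 7, 4, 1, 3]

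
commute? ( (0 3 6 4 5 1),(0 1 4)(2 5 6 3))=no: (0 3 6 4 5 1)*(0 1 4)(2 5 6 3)=(0 2 5 4 6),(0 1 4)(2 5 6 3)*(0 3 6 4 5 1)=(1 5 4 3 2)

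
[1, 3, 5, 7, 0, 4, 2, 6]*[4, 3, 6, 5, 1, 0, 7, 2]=[3, 5, 0, 2, 4, 1, 6, 7]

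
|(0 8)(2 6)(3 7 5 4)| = 4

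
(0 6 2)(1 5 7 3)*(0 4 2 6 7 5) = (0 7 3 1)(2 4)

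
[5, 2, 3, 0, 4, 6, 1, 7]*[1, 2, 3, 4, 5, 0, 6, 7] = [0, 3, 4, 1, 5, 6, 2, 7]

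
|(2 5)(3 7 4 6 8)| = 10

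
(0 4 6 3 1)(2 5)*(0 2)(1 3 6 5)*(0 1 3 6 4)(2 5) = (1 5)(2 3 6 4)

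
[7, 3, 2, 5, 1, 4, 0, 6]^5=[6, 3, 2, 5, 1, 4, 7, 0]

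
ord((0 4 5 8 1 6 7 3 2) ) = 9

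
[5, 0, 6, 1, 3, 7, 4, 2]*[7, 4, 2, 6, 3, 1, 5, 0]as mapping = [0→1, 1→7, 2→5, 3→4, 4→6, 5→0, 6→3, 7→2]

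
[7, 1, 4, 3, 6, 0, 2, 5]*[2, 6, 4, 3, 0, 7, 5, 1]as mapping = [0→1, 1→6, 2→0, 3→3, 4→5, 5→2, 6→4, 7→7]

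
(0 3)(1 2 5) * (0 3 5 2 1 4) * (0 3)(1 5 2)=(0 2 1 5 4 3)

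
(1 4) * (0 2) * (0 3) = (0 2 3)(1 4)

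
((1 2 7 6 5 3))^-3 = (1 6)(2 5)(3 7)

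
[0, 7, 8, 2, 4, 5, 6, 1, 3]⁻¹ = [0, 7, 3, 8, 4, 5, 6, 1, 2]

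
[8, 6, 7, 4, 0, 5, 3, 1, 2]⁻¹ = [4, 7, 8, 6, 3, 5, 1, 2, 0]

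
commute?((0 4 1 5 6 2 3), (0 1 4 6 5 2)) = no:(0 4 1 5 6 2 3)*(0 1 4 6 5 2) = (0 6)(1 2 3), (0 1 4 6 5 2)*(0 4 1 5 6 2 3) = (0 5 3)(2 4)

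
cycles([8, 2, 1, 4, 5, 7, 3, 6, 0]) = (0 8)(1 2)(3 4 5 7 6)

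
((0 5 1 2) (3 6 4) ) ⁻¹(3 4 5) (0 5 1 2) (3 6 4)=(1 6 3) 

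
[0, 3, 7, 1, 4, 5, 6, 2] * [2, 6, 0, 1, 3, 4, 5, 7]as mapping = [0→2, 1→1, 2→7, 3→6, 4→3, 5→4, 6→5, 7→0]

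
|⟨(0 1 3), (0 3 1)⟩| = 3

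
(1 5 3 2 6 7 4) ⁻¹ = (1 4 7 6 2 3 5) 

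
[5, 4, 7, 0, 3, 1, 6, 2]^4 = [3, 5, 2, 4, 1, 0, 6, 7]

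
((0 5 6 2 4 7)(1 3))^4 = (0 4 6)(2 5 7)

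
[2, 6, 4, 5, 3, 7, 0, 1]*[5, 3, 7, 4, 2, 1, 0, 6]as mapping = [0→7, 1→0, 2→2, 3→1, 4→4, 5→6, 6→5, 7→3]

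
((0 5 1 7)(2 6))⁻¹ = (0 7 1 5)(2 6)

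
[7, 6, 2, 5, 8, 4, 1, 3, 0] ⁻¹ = [8, 6, 2, 7, 5, 3, 1, 0, 4] 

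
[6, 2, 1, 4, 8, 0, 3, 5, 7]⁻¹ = [5, 2, 1, 6, 3, 7, 0, 8, 4]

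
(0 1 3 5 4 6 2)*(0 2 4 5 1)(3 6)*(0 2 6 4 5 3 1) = (0 2 6 5 3)(1 4)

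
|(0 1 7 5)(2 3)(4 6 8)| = 12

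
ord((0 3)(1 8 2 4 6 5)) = 6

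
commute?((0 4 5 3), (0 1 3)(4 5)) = no:(0 4 5 3)*(0 1 3)(4 5) = (0 5)(1 3), (0 1 3)(4 5)*(0 4 5 3) = (0 1)(3 4)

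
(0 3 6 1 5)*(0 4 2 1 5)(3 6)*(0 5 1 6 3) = (0 3)(1 5 4 2 6)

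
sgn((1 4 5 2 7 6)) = -1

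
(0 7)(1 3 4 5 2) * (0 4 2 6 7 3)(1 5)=(0 3 2 5 6 7 4 1)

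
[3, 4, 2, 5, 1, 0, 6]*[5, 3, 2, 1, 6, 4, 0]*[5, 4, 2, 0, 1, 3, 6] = [4, 6, 2, 1, 0, 3, 5]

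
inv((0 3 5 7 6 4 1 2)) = (0 2 1 4 6 7 5 3)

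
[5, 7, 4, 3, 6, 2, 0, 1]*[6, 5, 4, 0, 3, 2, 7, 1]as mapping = [0→2, 1→1, 2→3, 3→0, 4→7, 5→4, 6→6, 7→5]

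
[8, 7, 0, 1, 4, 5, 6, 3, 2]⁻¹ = [2, 3, 8, 7, 4, 5, 6, 1, 0]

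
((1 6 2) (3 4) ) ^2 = (1 2 6) 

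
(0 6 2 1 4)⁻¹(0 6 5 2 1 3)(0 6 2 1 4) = (1 4 3 6 2 5)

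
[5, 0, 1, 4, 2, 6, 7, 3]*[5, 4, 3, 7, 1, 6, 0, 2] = [6, 5, 4, 1, 3, 0, 2, 7]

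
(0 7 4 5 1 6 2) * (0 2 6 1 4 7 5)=(0 5 4)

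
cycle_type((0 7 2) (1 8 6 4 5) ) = 3.5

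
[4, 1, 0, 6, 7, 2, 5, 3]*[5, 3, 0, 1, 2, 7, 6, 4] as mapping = [0→2, 1→3, 2→5, 3→6, 4→4, 5→0, 6→7, 7→1] 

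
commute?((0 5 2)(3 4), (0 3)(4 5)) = no:(0 5 2)(3 4) * (0 3)(4 5) = (0 4)(2 3 5), (0 3)(4 5) * (0 5 2)(3 4) = (0 4 2)(3 5)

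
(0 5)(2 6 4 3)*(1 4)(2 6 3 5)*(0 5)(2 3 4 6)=(0 3 2 4)(1 6)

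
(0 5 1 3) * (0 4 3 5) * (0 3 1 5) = (0 3 4 1) 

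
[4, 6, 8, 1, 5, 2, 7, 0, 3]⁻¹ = [7, 3, 5, 8, 0, 4, 1, 6, 2]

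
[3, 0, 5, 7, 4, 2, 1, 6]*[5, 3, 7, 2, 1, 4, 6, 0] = [2, 5, 4, 0, 1, 7, 3, 6]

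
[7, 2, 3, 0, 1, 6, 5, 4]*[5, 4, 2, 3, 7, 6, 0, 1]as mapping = [0→1, 1→2, 2→3, 3→5, 4→4, 5→0, 6→6, 7→7]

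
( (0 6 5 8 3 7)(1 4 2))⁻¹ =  (0 7 3 8 5 6)(1 2 4)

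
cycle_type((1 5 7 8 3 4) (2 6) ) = 2.6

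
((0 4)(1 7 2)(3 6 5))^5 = (0 4)(1 2 7)(3 5 6)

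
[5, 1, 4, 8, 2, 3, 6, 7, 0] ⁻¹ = [8, 1, 4, 5, 2, 0, 6, 7, 3] 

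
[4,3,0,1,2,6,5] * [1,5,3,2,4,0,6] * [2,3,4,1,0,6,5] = [0,4,3,6,1,5,2]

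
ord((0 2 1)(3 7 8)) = 3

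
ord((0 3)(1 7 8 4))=4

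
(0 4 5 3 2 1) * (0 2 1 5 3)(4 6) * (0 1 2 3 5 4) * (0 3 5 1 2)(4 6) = (0 4 1 5 2 6 3)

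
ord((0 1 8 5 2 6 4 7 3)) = 9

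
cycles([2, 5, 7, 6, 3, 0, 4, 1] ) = (0 2 7 1 5)(3 6 4)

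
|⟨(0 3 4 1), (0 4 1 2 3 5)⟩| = 720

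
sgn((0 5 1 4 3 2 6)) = 1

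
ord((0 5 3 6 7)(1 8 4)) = 15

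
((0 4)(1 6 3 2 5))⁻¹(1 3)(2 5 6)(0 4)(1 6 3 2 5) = (1 3 5)(2 6)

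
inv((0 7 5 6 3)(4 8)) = (0 3 6 5 7)(4 8)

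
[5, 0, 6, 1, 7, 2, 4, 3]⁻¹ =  [1, 3, 5, 7, 6, 0, 2, 4]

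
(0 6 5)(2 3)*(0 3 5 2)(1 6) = (0 1 6 2 5 3)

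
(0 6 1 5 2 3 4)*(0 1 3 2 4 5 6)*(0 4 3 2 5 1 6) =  (0 4 6 2 5 3 1)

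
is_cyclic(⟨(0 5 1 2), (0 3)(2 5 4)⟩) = no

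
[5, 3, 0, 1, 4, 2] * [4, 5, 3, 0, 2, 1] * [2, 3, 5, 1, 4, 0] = [3, 2, 4, 0, 5, 1]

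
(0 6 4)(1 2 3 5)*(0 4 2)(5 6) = (0 5 1)(2 3 6)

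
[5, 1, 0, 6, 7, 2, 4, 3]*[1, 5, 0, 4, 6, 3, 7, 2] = [3, 5, 1, 7, 2, 0, 6, 4]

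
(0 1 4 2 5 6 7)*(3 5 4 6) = (0 1 6 7)(2 4)(3 5)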